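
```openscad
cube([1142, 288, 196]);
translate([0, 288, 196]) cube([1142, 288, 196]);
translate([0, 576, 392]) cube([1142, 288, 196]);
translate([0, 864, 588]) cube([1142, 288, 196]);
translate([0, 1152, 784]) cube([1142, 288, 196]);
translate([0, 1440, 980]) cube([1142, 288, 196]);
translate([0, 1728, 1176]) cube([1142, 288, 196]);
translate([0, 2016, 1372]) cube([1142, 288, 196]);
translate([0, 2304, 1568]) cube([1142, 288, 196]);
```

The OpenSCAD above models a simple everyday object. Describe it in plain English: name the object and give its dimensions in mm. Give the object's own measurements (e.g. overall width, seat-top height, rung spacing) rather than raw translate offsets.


A straight staircase of 9 solid steps. Each step is 1142 mm wide (x), 288 mm deep (y, the going) and 196 mm tall (the rise). The first step rests on the floor; each subsequent step sits one going further in +y and one rise higher in +z, directly behind and above the previous step with no overlap.


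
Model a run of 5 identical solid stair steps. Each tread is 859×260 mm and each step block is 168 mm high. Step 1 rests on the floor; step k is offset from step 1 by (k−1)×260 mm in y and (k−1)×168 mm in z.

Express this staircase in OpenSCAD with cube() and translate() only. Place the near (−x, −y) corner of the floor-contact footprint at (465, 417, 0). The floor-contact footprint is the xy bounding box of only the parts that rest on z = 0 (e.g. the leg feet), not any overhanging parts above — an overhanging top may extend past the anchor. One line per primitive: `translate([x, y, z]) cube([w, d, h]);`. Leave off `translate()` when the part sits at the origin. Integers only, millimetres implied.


translate([465, 417, 0]) cube([859, 260, 168]);
translate([465, 677, 168]) cube([859, 260, 168]);
translate([465, 937, 336]) cube([859, 260, 168]);
translate([465, 1197, 504]) cube([859, 260, 168]);
translate([465, 1457, 672]) cube([859, 260, 168]);


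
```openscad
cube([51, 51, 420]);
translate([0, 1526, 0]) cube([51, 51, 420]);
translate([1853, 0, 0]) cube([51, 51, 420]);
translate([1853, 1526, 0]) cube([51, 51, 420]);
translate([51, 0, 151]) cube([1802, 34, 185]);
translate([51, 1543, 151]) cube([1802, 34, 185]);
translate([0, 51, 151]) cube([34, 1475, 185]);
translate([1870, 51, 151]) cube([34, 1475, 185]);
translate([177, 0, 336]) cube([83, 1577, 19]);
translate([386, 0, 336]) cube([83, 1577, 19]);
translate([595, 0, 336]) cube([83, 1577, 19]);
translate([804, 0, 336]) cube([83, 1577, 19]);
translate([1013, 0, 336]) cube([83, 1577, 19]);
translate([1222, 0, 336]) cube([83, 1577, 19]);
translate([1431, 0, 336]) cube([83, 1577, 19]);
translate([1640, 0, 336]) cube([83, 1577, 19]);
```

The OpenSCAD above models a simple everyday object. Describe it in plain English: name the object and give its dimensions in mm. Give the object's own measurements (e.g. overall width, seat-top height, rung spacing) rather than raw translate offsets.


A bed frame 1904 mm long (x) by 1577 mm wide (y). Four 51×51 mm corner posts, 420 mm tall, at the corners of the footprint. Four rails of 34 mm thickness and 185 mm height run between adjacent posts with their undersides at z = 151 mm, their outer faces flush with the outside of the frame (the two x-running rails run between the posts' inner faces; the two y-running rails run between the posts' inner faces). 8 slats, each 83 mm wide (x) and 19 mm thick, lie across the top of the two x-running rails, running the full 1577 mm width of the frame in y; along x they sit between the end posts with a 126 mm gap after the −x posts and between neighbouring slats, leaving 130 mm before the +x posts.


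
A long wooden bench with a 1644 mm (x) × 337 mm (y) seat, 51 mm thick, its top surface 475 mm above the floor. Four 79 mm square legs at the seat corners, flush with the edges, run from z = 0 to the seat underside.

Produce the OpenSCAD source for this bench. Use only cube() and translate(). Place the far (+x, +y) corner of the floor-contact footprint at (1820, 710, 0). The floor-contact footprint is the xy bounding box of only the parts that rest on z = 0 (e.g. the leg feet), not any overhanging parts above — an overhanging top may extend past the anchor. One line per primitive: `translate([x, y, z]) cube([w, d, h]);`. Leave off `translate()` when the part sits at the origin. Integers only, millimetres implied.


// leg_h = 475 − 51 = 424
translate([176, 373, 424]) cube([1644, 337, 51]);
translate([176, 373, 0]) cube([79, 79, 424]);
translate([176, 631, 0]) cube([79, 79, 424]);
translate([1741, 373, 0]) cube([79, 79, 424]);
translate([1741, 631, 0]) cube([79, 79, 424]);


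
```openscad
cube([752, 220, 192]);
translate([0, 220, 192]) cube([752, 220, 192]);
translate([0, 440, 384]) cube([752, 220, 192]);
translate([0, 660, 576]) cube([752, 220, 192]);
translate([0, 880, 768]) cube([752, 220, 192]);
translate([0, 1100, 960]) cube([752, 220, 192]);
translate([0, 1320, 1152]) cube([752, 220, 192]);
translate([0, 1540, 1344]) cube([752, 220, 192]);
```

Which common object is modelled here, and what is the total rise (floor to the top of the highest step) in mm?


A staircase. The total rise is 1536 mm.

8 identical blocks, each offset up and back from the previous — a staircase. Each step is 192 mm tall and there are 8 of them, so the total rise is 8 × 192 = 1536 mm.


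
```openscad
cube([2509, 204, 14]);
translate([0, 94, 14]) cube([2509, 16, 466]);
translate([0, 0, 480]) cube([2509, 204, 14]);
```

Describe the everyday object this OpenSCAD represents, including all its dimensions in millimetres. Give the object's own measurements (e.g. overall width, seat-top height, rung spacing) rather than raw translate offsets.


An I-beam lying along x, 2509 mm long. Overall section height 494 mm. Two flanges 204 mm wide (y) and 14 mm thick, one on the floor and one at the top; a web 16 mm thick runs between them, centred on the flange width.


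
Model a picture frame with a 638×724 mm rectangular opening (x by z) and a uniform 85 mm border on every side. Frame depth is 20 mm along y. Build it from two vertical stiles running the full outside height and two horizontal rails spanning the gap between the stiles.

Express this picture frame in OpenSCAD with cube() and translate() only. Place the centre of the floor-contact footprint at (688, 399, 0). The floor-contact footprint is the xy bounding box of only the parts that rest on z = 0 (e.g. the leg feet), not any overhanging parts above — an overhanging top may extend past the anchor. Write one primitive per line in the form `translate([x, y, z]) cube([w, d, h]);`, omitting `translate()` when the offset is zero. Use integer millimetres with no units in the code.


translate([284, 389, 0]) cube([85, 20, 894]);
translate([1007, 389, 0]) cube([85, 20, 894]);
translate([369, 389, 0]) cube([638, 20, 85]);
translate([369, 389, 809]) cube([638, 20, 85]);


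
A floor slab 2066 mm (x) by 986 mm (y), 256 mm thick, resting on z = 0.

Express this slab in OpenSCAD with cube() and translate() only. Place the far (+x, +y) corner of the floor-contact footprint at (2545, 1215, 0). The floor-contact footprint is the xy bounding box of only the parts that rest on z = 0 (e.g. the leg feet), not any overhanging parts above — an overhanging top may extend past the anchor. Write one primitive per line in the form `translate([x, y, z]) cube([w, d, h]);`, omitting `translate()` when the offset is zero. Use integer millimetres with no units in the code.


translate([479, 229, 0]) cube([2066, 986, 256]);


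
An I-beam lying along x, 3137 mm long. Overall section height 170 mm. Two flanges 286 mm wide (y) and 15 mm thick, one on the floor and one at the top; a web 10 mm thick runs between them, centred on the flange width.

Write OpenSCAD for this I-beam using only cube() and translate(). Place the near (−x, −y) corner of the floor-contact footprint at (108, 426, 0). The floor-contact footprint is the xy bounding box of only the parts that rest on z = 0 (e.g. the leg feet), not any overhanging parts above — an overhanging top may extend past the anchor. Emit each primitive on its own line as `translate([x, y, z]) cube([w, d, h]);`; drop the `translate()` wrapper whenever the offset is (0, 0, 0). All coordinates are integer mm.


translate([108, 426, 0]) cube([3137, 286, 15]);
translate([108, 564, 15]) cube([3137, 10, 140]);
translate([108, 426, 155]) cube([3137, 286, 15]);


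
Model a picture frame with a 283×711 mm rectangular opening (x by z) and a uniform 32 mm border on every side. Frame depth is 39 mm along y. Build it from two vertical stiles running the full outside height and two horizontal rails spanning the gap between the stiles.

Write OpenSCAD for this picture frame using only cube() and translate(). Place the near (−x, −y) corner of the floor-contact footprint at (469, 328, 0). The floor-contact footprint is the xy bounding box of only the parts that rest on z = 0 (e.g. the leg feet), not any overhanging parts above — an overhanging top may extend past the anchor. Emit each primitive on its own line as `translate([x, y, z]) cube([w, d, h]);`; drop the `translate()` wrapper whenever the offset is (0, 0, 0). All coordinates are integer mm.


translate([469, 328, 0]) cube([32, 39, 775]);
translate([784, 328, 0]) cube([32, 39, 775]);
translate([501, 328, 0]) cube([283, 39, 32]);
translate([501, 328, 743]) cube([283, 39, 32]);


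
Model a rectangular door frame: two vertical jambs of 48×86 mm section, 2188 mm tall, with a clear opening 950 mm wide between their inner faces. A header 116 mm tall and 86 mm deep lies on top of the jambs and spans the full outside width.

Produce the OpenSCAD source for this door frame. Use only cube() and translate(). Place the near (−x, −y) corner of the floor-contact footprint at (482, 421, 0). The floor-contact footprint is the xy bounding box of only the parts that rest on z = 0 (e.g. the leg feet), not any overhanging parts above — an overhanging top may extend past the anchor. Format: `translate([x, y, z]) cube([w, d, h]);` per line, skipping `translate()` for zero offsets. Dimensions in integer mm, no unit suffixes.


translate([482, 421, 0]) cube([48, 86, 2188]);
translate([1480, 421, 0]) cube([48, 86, 2188]);
translate([482, 421, 2188]) cube([1046, 86, 116]);


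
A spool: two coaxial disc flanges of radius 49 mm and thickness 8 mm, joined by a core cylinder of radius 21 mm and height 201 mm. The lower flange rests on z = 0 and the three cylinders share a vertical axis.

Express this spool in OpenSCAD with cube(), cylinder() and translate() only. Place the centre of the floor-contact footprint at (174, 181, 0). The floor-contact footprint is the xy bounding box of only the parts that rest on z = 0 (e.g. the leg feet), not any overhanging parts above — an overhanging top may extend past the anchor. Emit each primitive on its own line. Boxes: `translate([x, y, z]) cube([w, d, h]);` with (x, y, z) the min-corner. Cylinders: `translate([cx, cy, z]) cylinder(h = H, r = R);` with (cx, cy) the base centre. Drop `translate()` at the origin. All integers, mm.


translate([174, 181, 0]) cylinder(h = 8, r = 49);
translate([174, 181, 8]) cylinder(h = 201, r = 21);
translate([174, 181, 209]) cylinder(h = 8, r = 49);


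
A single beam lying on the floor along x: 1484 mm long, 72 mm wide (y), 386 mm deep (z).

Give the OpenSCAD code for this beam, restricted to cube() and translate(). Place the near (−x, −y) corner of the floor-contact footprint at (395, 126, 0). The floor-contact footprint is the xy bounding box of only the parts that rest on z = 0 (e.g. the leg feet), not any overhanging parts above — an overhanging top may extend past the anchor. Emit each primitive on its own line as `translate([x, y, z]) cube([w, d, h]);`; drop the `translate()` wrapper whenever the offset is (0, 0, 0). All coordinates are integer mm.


translate([395, 126, 0]) cube([1484, 72, 386]);


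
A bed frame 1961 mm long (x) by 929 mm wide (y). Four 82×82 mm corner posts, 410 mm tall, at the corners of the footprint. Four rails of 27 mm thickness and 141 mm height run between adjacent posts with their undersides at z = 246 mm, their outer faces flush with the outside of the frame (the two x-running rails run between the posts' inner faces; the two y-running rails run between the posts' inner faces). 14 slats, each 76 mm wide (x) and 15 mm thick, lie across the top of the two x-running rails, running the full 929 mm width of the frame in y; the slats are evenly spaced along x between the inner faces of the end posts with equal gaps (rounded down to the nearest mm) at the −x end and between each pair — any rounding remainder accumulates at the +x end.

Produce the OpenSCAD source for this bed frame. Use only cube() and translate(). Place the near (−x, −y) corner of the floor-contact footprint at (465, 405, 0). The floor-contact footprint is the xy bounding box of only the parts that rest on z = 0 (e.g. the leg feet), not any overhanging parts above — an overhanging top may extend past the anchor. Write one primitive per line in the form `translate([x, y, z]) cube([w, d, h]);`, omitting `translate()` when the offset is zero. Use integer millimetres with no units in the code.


translate([465, 405, 0]) cube([82, 82, 410]);
translate([465, 1252, 0]) cube([82, 82, 410]);
translate([2344, 405, 0]) cube([82, 82, 410]);
translate([2344, 1252, 0]) cube([82, 82, 410]);
translate([547, 405, 246]) cube([1797, 27, 141]);
translate([547, 1307, 246]) cube([1797, 27, 141]);
translate([465, 487, 246]) cube([27, 765, 141]);
translate([2399, 487, 246]) cube([27, 765, 141]);
translate([595, 405, 387]) cube([76, 929, 15]);
translate([719, 405, 387]) cube([76, 929, 15]);
translate([843, 405, 387]) cube([76, 929, 15]);
translate([967, 405, 387]) cube([76, 929, 15]);
translate([1091, 405, 387]) cube([76, 929, 15]);
translate([1215, 405, 387]) cube([76, 929, 15]);
translate([1339, 405, 387]) cube([76, 929, 15]);
translate([1463, 405, 387]) cube([76, 929, 15]);
translate([1587, 405, 387]) cube([76, 929, 15]);
translate([1711, 405, 387]) cube([76, 929, 15]);
translate([1835, 405, 387]) cube([76, 929, 15]);
translate([1959, 405, 387]) cube([76, 929, 15]);
translate([2083, 405, 387]) cube([76, 929, 15]);
translate([2207, 405, 387]) cube([76, 929, 15]);


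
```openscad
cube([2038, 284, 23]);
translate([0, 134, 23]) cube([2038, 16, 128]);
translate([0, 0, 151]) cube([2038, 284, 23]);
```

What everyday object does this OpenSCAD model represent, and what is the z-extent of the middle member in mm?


An I-beam. The web height is 128 mm.

Two wide flanges with a thin centred web — an I-beam. Overall 174 mm minus two 23 mm flanges gives a web of 174 − 2·23 = 128 mm.


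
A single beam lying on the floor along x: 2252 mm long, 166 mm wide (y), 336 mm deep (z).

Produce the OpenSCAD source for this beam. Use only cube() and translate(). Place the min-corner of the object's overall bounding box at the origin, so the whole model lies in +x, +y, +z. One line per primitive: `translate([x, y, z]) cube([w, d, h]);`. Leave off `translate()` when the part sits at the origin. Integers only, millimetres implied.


cube([2252, 166, 336]);


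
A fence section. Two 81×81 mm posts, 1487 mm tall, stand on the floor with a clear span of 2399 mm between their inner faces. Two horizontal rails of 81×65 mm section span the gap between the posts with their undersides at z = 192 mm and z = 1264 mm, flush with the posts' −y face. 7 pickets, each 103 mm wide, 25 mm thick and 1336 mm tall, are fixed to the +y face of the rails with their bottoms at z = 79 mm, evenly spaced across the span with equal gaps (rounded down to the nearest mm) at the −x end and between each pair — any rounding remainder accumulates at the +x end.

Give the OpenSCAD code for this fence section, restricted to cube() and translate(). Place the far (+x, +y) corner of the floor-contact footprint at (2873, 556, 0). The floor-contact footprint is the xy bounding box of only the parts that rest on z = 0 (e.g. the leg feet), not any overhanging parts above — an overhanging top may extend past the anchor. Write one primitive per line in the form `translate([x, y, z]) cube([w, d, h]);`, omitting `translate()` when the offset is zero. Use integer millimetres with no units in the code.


translate([312, 475, 0]) cube([81, 81, 1487]);
translate([2792, 475, 0]) cube([81, 81, 1487]);
translate([393, 475, 192]) cube([2399, 81, 65]);
translate([393, 475, 1264]) cube([2399, 81, 65]);
translate([602, 556, 79]) cube([103, 25, 1336]);
translate([914, 556, 79]) cube([103, 25, 1336]);
translate([1226, 556, 79]) cube([103, 25, 1336]);
translate([1538, 556, 79]) cube([103, 25, 1336]);
translate([1850, 556, 79]) cube([103, 25, 1336]);
translate([2162, 556, 79]) cube([103, 25, 1336]);
translate([2474, 556, 79]) cube([103, 25, 1336]);


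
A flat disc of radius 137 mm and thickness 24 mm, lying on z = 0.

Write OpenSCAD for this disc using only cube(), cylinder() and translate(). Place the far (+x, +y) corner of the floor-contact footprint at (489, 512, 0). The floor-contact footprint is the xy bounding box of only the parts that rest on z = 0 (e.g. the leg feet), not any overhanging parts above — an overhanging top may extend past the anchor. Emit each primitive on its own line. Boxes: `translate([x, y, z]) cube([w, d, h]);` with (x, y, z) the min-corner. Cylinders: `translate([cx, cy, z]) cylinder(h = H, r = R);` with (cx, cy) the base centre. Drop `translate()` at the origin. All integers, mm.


translate([352, 375, 0]) cylinder(h = 24, r = 137);


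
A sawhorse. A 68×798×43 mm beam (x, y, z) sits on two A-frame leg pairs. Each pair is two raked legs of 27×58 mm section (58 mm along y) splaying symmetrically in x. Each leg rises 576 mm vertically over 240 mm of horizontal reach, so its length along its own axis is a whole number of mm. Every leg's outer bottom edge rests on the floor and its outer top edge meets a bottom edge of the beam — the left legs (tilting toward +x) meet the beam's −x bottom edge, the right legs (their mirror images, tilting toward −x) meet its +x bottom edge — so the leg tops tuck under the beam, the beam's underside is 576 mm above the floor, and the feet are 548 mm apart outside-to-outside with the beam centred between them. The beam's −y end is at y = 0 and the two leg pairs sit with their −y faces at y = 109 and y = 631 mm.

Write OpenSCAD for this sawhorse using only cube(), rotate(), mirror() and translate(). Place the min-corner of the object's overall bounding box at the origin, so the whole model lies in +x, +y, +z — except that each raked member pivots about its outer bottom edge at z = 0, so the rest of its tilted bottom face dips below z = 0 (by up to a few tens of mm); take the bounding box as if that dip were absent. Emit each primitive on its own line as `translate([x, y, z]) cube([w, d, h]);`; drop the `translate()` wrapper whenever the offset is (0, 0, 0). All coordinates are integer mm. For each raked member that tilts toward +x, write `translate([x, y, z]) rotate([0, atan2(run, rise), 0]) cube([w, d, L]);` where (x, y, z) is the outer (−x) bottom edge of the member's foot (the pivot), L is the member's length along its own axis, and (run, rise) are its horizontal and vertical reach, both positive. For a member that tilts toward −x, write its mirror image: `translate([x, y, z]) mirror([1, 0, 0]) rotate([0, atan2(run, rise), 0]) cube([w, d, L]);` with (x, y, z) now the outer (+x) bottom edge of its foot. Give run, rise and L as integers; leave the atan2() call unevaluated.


// leg length = √(240² + 576²) = 624
// right-leg outer foot x = 2·240 + 68 = 548
// beam min-corner = (240, 0, 576)
translate([240, 0, 576]) cube([68, 798, 43]);
translate([0, 109, 0]) rotate([0, atan2(240, 576), 0]) cube([27, 58, 624]);
translate([548, 109, 0]) mirror([1, 0, 0]) rotate([0, atan2(240, 576), 0]) cube([27, 58, 624]);
translate([0, 631, 0]) rotate([0, atan2(240, 576), 0]) cube([27, 58, 624]);
translate([548, 631, 0]) mirror([1, 0, 0]) rotate([0, atan2(240, 576), 0]) cube([27, 58, 624]);


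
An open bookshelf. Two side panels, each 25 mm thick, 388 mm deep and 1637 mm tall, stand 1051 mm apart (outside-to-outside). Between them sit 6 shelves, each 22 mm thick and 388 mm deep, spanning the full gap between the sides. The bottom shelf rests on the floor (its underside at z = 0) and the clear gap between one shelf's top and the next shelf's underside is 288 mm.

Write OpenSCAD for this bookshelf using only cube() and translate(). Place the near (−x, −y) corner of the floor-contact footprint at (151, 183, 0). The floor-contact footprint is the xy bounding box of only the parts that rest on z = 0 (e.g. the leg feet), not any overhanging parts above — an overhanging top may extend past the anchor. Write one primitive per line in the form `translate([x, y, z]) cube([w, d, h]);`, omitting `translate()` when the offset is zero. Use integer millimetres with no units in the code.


translate([151, 183, 0]) cube([25, 388, 1637]);
translate([1177, 183, 0]) cube([25, 388, 1637]);
translate([176, 183, 0]) cube([1001, 388, 22]);
translate([176, 183, 310]) cube([1001, 388, 22]);
translate([176, 183, 620]) cube([1001, 388, 22]);
translate([176, 183, 930]) cube([1001, 388, 22]);
translate([176, 183, 1240]) cube([1001, 388, 22]);
translate([176, 183, 1550]) cube([1001, 388, 22]);


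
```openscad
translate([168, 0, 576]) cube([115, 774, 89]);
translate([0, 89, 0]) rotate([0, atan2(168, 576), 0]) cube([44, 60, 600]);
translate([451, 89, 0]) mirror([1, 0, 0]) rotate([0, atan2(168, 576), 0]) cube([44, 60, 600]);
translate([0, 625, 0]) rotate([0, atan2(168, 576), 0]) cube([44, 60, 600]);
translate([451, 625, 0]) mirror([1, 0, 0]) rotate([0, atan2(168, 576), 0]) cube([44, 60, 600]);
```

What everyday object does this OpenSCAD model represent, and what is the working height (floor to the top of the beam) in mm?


A sawhorse. The overall height is 665 mm.

A beam across two mirrored pairs of raked legs — a sawhorse. The beam's underside is at z = 576 (matching the legs' vertical rise in atan2(168, 576)) and the beam is 89 mm tall, so its top is at 576 + 89 = 665 mm. The raked legs top out at the beam's underside, so that is the highest point.


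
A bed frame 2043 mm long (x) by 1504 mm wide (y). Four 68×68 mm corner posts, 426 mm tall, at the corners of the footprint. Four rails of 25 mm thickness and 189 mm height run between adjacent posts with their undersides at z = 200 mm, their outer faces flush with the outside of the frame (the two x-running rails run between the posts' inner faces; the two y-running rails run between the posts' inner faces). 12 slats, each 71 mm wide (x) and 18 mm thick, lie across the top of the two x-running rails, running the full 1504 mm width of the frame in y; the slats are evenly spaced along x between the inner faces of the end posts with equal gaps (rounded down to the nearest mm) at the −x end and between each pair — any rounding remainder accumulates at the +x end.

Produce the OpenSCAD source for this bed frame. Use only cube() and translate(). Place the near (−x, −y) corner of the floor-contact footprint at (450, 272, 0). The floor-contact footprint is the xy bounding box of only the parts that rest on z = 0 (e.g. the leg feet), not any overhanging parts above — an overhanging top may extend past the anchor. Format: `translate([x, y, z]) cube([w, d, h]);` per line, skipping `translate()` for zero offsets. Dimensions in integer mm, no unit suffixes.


// slat z = rail_z + rail_h = 200 + 189 = 389
// slat gap = ⌊(1907 − 12·71) / 13⌋ = 81
translate([450, 272, 0]) cube([68, 68, 426]);
translate([450, 1708, 0]) cube([68, 68, 426]);
translate([2425, 272, 0]) cube([68, 68, 426]);
translate([2425, 1708, 0]) cube([68, 68, 426]);
translate([518, 272, 200]) cube([1907, 25, 189]);
translate([518, 1751, 200]) cube([1907, 25, 189]);
translate([450, 340, 200]) cube([25, 1368, 189]);
translate([2468, 340, 200]) cube([25, 1368, 189]);
translate([599, 272, 389]) cube([71, 1504, 18]);
translate([751, 272, 389]) cube([71, 1504, 18]);
translate([903, 272, 389]) cube([71, 1504, 18]);
translate([1055, 272, 389]) cube([71, 1504, 18]);
translate([1207, 272, 389]) cube([71, 1504, 18]);
translate([1359, 272, 389]) cube([71, 1504, 18]);
translate([1511, 272, 389]) cube([71, 1504, 18]);
translate([1663, 272, 389]) cube([71, 1504, 18]);
translate([1815, 272, 389]) cube([71, 1504, 18]);
translate([1967, 272, 389]) cube([71, 1504, 18]);
translate([2119, 272, 389]) cube([71, 1504, 18]);
translate([2271, 272, 389]) cube([71, 1504, 18]);


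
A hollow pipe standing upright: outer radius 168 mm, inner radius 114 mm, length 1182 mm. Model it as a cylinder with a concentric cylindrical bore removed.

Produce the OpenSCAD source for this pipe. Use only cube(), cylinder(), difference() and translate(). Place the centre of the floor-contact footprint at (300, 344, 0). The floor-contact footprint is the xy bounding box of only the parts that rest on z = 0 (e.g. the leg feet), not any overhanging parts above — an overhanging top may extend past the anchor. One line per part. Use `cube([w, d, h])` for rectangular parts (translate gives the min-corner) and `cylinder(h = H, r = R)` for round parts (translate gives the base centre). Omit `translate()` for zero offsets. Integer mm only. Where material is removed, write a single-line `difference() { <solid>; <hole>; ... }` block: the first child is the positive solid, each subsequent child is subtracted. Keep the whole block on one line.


difference() { translate([300, 344, 0]) cylinder(h = 1182, r = 168); translate([300, 344, 0]) cylinder(h = 1182, r = 114); }


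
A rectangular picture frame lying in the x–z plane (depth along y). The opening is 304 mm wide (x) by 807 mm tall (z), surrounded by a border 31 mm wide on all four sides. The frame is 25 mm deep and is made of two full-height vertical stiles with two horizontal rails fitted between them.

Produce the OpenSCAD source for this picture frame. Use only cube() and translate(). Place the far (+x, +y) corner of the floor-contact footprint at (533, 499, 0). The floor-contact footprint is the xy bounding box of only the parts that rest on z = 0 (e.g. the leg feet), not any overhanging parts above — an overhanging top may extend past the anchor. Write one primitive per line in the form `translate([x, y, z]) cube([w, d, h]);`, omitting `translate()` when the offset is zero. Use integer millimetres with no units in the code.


translate([167, 474, 0]) cube([31, 25, 869]);
translate([502, 474, 0]) cube([31, 25, 869]);
translate([198, 474, 0]) cube([304, 25, 31]);
translate([198, 474, 838]) cube([304, 25, 31]);


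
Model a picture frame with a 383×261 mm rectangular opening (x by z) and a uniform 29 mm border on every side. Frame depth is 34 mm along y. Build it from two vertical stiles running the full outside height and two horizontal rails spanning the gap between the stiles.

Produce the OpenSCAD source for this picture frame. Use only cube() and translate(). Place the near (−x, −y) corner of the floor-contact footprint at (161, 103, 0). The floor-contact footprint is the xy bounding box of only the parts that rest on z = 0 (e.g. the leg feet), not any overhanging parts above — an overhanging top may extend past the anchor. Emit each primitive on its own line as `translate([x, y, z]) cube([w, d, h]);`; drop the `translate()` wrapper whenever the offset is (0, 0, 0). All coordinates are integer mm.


translate([161, 103, 0]) cube([29, 34, 319]);
translate([573, 103, 0]) cube([29, 34, 319]);
translate([190, 103, 0]) cube([383, 34, 29]);
translate([190, 103, 290]) cube([383, 34, 29]);


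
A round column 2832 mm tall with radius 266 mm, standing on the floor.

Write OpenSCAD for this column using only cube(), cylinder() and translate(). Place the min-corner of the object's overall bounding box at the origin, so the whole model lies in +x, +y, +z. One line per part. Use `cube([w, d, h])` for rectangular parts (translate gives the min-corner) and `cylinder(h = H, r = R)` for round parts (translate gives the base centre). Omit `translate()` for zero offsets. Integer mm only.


translate([266, 266, 0]) cylinder(h = 2832, r = 266);


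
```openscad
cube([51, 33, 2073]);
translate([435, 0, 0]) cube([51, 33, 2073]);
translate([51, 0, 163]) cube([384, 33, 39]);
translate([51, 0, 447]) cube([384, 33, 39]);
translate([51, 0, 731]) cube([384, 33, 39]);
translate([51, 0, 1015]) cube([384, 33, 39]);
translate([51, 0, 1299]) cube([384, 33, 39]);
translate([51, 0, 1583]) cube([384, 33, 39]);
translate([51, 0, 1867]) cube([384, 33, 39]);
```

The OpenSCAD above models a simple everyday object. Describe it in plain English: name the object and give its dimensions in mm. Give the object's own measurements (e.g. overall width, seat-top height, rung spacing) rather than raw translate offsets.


A straight ladder. Two 51×33 mm vertical rails, 2073 mm tall, stand 486 mm apart (outside-to-outside) with their front faces coplanar on the −y side. 7 rungs, each 33 mm deep and 39 mm tall, span between the inner faces of the rails, front faces flush with the rails. The lowest rung's underside is at z = 163 mm and rungs are spaced 284 mm apart (underside to underside).


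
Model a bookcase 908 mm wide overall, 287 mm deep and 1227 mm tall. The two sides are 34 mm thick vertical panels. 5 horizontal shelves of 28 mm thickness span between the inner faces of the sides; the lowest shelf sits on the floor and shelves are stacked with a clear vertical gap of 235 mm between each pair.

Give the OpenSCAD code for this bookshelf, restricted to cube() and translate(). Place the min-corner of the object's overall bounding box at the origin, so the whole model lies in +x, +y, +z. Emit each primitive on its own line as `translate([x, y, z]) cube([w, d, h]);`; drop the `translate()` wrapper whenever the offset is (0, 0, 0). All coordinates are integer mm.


cube([34, 287, 1227]);
translate([874, 0, 0]) cube([34, 287, 1227]);
translate([34, 0, 0]) cube([840, 287, 28]);
translate([34, 0, 263]) cube([840, 287, 28]);
translate([34, 0, 526]) cube([840, 287, 28]);
translate([34, 0, 789]) cube([840, 287, 28]);
translate([34, 0, 1052]) cube([840, 287, 28]);


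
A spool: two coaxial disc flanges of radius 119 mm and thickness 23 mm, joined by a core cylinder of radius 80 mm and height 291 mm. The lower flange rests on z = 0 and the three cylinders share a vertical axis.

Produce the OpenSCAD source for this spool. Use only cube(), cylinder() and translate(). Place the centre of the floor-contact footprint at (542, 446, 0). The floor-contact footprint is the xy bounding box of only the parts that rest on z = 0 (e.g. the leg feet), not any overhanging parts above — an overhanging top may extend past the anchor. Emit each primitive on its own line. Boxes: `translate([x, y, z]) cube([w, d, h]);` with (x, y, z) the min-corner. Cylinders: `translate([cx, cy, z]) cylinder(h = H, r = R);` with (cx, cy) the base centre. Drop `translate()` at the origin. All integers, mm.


translate([542, 446, 0]) cylinder(h = 23, r = 119);
translate([542, 446, 23]) cylinder(h = 291, r = 80);
translate([542, 446, 314]) cylinder(h = 23, r = 119);


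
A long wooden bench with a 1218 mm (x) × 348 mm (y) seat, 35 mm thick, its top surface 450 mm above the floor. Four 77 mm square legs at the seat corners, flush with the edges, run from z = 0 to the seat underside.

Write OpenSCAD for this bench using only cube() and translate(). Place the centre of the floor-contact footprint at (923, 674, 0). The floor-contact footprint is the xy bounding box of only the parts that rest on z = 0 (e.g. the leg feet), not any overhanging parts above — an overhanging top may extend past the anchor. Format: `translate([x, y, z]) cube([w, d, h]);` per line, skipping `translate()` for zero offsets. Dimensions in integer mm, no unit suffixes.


translate([314, 500, 415]) cube([1218, 348, 35]);
translate([314, 500, 0]) cube([77, 77, 415]);
translate([314, 771, 0]) cube([77, 77, 415]);
translate([1455, 500, 0]) cube([77, 77, 415]);
translate([1455, 771, 0]) cube([77, 77, 415]);


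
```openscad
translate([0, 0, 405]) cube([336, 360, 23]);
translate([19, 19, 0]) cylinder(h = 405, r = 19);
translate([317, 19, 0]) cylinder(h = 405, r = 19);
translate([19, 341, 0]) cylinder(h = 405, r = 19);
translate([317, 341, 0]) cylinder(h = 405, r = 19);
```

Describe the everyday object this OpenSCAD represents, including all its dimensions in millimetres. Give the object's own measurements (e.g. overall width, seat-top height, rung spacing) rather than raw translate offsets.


A simple wooden stool: a rectangular seat 336 mm (x) by 360 mm (y), 23 mm thick, top face at z = 428 mm, on four round legs, each 38 mm in diameter. The legs rest on z = 0, each leg's axis is inset half a diameter from the nearest pair of seat edges (so the leg's bounding box is flush with the corner).


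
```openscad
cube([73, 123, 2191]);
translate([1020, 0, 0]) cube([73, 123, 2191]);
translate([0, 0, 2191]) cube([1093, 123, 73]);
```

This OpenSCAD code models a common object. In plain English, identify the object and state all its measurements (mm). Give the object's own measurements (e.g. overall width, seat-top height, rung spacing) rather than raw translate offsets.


A door frame. The clear opening is 947 mm wide and 2191 mm high. Two 73 mm wide jambs, 123 mm deep, stand either side of the opening from the floor to the top of the opening. A 73 mm thick head sits across the top of both jambs, spanning the full outside width of the frame.


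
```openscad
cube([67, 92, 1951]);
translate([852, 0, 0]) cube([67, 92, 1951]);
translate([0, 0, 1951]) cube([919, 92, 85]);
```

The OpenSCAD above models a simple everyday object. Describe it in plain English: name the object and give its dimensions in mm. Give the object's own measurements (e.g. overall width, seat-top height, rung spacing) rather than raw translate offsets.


A door frame. The clear opening is 785 mm wide and 1951 mm high. Two 67 mm wide jambs, 92 mm deep, stand either side of the opening from the floor to the top of the opening. A 85 mm thick head sits across the top of both jambs, spanning the full outside width of the frame.


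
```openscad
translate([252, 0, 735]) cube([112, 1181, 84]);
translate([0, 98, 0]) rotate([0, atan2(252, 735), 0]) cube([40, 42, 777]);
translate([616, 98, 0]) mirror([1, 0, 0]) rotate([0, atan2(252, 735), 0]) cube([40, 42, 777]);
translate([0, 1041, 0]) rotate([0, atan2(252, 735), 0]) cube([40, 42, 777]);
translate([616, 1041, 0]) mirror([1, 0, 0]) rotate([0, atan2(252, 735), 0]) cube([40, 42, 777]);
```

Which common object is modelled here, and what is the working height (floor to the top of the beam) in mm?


A sawhorse. The overall height is 819 mm.

A beam across two mirrored pairs of raked legs — a sawhorse. The beam's underside is at z = 735 (matching the legs' vertical rise in atan2(252, 735)) and the beam is 84 mm tall, so its top is at 735 + 84 = 819 mm. The raked legs top out at the beam's underside, so that is the highest point.


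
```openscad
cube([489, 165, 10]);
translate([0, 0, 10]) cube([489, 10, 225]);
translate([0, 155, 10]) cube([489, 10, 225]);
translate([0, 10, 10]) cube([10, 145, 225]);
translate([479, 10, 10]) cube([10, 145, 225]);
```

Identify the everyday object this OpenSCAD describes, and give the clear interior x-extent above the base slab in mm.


An open box. The internal width is 469 mm.

A 489×165 base slab with four walls standing on it — an open box. The base is 489 mm wide and the walls are 10 mm thick, so the internal width is 489 − 2 × 10 = 469 mm.


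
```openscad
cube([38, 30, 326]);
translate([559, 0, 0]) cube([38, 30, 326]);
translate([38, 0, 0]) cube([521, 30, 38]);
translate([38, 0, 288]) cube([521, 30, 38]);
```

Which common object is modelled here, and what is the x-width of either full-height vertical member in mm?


A picture frame. The border width is 38 mm.

Four thin pieces enclosing a rectangular opening — a picture frame. The two full-height stiles are 326 mm tall; the top rail sits at z = 288 and is 38 mm tall, so the border above the opening is 326 − 288 = 38 mm, matching the stile x-width.


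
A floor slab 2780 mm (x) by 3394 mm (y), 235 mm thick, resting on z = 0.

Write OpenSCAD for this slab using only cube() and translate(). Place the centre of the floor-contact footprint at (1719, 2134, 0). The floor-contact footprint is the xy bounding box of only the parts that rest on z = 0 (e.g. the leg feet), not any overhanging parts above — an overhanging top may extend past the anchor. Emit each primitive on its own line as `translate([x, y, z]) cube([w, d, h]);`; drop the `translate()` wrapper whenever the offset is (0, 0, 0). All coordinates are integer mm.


translate([329, 437, 0]) cube([2780, 3394, 235]);


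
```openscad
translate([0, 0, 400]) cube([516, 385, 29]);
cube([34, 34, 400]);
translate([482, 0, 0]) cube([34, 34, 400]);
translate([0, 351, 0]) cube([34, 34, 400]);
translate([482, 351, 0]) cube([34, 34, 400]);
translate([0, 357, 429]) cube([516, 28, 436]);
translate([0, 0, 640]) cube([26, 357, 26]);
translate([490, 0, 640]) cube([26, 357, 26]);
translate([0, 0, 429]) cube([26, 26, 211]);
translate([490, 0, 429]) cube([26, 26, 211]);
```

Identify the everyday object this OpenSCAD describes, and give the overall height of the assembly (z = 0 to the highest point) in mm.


A chair. The overall height is 865 mm.

A slab on four corner posts with a tall panel at the back — a chair. The seat slab sits at z = 400 with thickness 29, and the 436 mm backrest starts at the seat top, so the overall height is 400 + 29 + 436 = 865 mm.


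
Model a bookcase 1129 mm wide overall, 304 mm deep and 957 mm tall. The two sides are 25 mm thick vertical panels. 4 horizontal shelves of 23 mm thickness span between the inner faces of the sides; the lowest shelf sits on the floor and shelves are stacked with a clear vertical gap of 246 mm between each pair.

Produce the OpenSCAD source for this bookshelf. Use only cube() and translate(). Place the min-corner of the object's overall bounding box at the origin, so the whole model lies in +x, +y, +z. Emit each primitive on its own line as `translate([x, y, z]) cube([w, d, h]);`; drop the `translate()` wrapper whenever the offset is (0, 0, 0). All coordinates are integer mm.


cube([25, 304, 957]);
translate([1104, 0, 0]) cube([25, 304, 957]);
translate([25, 0, 0]) cube([1079, 304, 23]);
translate([25, 0, 269]) cube([1079, 304, 23]);
translate([25, 0, 538]) cube([1079, 304, 23]);
translate([25, 0, 807]) cube([1079, 304, 23]);


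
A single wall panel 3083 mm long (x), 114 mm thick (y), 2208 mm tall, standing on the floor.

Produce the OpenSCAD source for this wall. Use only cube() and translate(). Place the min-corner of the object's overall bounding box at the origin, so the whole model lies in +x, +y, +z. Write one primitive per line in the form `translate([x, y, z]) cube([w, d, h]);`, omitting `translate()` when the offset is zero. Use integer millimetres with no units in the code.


cube([3083, 114, 2208]);


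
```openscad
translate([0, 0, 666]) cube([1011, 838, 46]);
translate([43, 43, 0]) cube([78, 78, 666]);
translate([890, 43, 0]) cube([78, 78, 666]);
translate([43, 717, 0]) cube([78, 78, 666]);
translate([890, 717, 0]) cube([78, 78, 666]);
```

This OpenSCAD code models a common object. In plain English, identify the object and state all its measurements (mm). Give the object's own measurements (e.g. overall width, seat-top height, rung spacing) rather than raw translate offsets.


A rectangular dining table. The top is 1011×838×46 mm with its upper surface at z = 712 mm. It stands on four 78×78 mm square legs, each inset 43 mm from the nearest pair of top edges, running from the floor to the underside of the top.


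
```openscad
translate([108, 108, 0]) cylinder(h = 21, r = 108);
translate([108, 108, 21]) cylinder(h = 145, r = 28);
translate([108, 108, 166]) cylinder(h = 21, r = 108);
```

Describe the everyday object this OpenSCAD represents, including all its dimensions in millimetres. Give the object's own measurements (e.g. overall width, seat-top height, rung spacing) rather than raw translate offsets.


A spool: two coaxial disc flanges of radius 108 mm and thickness 21 mm, joined by a core cylinder of radius 28 mm and height 145 mm. The lower flange rests on z = 0 and the three cylinders share a vertical axis.
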